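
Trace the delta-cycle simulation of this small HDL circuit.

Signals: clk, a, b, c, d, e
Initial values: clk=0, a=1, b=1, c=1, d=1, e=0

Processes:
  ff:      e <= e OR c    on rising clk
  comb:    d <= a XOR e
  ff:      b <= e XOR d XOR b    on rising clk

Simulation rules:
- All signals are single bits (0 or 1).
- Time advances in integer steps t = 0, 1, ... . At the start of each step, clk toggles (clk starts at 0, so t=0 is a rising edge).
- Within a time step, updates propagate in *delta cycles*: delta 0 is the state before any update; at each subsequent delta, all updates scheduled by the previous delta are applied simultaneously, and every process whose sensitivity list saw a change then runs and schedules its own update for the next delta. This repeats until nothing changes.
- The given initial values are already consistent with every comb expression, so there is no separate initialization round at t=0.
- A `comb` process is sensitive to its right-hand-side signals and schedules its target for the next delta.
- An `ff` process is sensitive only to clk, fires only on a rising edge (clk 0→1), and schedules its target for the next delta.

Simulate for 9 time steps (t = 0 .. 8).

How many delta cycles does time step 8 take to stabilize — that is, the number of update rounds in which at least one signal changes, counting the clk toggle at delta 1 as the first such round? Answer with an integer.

[bits: e,a,clk,d,b,c]
t=0: Δ0=010111 Δ1=011111 Δ2=111101 Δ3=111001 | 3Δ
t=1: Δ0=111001 Δ1=110001 | 1Δ
t=2: Δ0=110001 Δ1=111001 Δ2=111011 | 2Δ
t=3: Δ0=111011 Δ1=110011 | 1Δ
t=4: Δ0=110011 Δ1=111011 Δ2=111001 | 2Δ
t=5: Δ0=111001 Δ1=110001 | 1Δ
t=6: Δ0=110001 Δ1=111001 Δ2=111011 | 2Δ
t=7: Δ0=111011 Δ1=110011 | 1Δ
t=8: Δ0=110011 Δ1=111011 Δ2=111001 | 2Δ

2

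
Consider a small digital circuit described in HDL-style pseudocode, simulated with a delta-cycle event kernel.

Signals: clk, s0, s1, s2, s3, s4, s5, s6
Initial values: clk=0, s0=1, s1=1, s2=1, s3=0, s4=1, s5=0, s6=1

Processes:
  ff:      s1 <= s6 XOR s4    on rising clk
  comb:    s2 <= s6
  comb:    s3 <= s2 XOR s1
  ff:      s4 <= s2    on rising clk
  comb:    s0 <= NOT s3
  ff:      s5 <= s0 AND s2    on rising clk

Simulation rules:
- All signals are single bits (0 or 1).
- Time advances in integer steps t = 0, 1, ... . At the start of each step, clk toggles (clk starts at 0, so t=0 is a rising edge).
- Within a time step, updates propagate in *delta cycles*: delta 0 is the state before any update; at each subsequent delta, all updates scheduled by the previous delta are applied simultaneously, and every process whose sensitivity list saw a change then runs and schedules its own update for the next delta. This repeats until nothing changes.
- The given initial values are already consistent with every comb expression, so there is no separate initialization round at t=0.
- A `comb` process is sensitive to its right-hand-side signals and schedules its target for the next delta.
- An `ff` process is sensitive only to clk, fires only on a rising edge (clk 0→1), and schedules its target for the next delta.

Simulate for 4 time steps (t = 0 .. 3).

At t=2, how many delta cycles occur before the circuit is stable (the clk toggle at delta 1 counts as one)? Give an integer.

[bits: s4,s0,s1,s6,s2,s5,s3,clk]
t=0: Δ0=11111000 Δ1=11111001 Δ2=11011101 Δ3=11011111 Δ4=10011111 | 4Δ
t=1: Δ0=10011111 Δ1=10011110 | 1Δ
t=2: Δ0=10011110 Δ1=10011111 Δ2=10011011 | 2Δ
t=3: Δ0=10011011 Δ1=10011010 | 1Δ

2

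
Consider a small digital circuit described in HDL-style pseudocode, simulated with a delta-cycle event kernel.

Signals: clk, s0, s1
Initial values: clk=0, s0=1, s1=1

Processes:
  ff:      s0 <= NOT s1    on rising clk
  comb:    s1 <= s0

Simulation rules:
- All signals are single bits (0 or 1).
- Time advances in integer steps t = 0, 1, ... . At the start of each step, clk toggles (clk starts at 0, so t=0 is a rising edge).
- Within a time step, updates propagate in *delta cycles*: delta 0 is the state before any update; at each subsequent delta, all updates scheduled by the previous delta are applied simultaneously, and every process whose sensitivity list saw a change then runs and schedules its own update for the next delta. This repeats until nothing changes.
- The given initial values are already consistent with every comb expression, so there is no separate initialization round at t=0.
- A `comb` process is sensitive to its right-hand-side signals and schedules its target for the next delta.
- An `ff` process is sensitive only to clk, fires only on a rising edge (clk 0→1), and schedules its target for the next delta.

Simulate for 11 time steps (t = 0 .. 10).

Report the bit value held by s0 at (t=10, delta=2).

t=0 Δ0: clk=0 s0=1 s1=1
  Δ1: clk:0→1
  Δ2: s0:1→0
  Δ3: s1:1→0
  (3Δ to stable)
t=1 Δ0: clk=1 s0=0 s1=0
  Δ1: clk:1→0
  (1Δ to stable)
t=2 Δ0: clk=0 s0=0 s1=0
  Δ1: clk:0→1
  Δ2: s0:0→1
  Δ3: s1:0→1
  (3Δ to stable)
t=3 Δ0: clk=1 s0=1 s1=1
  Δ1: clk:1→0
  (1Δ to stable)
t=4 Δ0: clk=0 s0=1 s1=1
  Δ1: clk:0→1
  Δ2: s0:1→0
  Δ3: s1:1→0
  (3Δ to stable)
t=5 Δ0: clk=1 s0=0 s1=0
  Δ1: clk:1→0
  (1Δ to stable)
t=6 Δ0: clk=0 s0=0 s1=0
  Δ1: clk:0→1
  Δ2: s0:0→1
  Δ3: s1:0→1
  (3Δ to stable)
t=7 Δ0: clk=1 s0=1 s1=1
  Δ1: clk:1→0
  (1Δ to stable)
t=8 Δ0: clk=0 s0=1 s1=1
  Δ1: clk:0→1
  Δ2: s0:1→0
  Δ3: s1:1→0
  (3Δ to stable)
t=9 Δ0: clk=1 s0=0 s1=0
  Δ1: clk:1→0
  (1Δ to stable)
t=10 Δ0: clk=0 s0=0 s1=0
  Δ1: clk:0→1
  Δ2: s0:0→1
  Δ3: s1:0→1
  (3Δ to stable)

1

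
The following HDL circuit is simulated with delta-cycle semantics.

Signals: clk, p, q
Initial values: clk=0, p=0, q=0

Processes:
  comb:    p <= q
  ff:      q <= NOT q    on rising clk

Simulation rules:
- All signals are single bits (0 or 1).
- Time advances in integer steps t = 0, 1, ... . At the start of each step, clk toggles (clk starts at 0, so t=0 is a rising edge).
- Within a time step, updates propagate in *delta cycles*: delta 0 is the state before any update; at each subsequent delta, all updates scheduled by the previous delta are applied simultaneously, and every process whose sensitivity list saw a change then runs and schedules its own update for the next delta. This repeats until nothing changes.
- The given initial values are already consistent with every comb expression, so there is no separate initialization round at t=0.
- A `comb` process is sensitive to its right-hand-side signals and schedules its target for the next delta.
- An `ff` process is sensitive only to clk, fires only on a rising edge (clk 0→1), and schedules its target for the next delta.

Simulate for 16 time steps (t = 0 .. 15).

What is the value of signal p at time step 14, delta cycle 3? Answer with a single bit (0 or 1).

t=0 Δ0: clk=0 p=0 q=0
  Δ1: clk:0→1
  Δ2: q:0→1
  Δ3: p:0→1
  (3Δ to stable)
t=1 Δ0: clk=1 p=1 q=1
  Δ1: clk:1→0
  (1Δ to stable)
t=2 Δ0: clk=0 p=1 q=1
  Δ1: clk:0→1
  Δ2: q:1→0
  Δ3: p:1→0
  (3Δ to stable)
t=3 Δ0: clk=1 p=0 q=0
  Δ1: clk:1→0
  (1Δ to stable)
t=4 Δ0: clk=0 p=0 q=0
  Δ1: clk:0→1
  Δ2: q:0→1
  Δ3: p:0→1
  (3Δ to stable)
t=5 Δ0: clk=1 p=1 q=1
  Δ1: clk:1→0
  (1Δ to stable)
t=6 Δ0: clk=0 p=1 q=1
  Δ1: clk:0→1
  Δ2: q:1→0
  Δ3: p:1→0
  (3Δ to stable)
t=7 Δ0: clk=1 p=0 q=0
  Δ1: clk:1→0
  (1Δ to stable)
t=8 Δ0: clk=0 p=0 q=0
  Δ1: clk:0→1
  Δ2: q:0→1
  Δ3: p:0→1
  (3Δ to stable)
t=9 Δ0: clk=1 p=1 q=1
  Δ1: clk:1→0
  (1Δ to stable)
t=10 Δ0: clk=0 p=1 q=1
  Δ1: clk:0→1
  Δ2: q:1→0
  Δ3: p:1→0
  (3Δ to stable)
t=11 Δ0: clk=1 p=0 q=0
  Δ1: clk:1→0
  (1Δ to stable)
t=12 Δ0: clk=0 p=0 q=0
  Δ1: clk:0→1
  Δ2: q:0→1
  Δ3: p:0→1
  (3Δ to stable)
t=13 Δ0: clk=1 p=1 q=1
  Δ1: clk:1→0
  (1Δ to stable)
t=14 Δ0: clk=0 p=1 q=1
  Δ1: clk:0→1
  Δ2: q:1→0
  Δ3: p:1→0
  (3Δ to stable)
t=15 Δ0: clk=1 p=0 q=0
  Δ1: clk:1→0
  (1Δ to stable)

0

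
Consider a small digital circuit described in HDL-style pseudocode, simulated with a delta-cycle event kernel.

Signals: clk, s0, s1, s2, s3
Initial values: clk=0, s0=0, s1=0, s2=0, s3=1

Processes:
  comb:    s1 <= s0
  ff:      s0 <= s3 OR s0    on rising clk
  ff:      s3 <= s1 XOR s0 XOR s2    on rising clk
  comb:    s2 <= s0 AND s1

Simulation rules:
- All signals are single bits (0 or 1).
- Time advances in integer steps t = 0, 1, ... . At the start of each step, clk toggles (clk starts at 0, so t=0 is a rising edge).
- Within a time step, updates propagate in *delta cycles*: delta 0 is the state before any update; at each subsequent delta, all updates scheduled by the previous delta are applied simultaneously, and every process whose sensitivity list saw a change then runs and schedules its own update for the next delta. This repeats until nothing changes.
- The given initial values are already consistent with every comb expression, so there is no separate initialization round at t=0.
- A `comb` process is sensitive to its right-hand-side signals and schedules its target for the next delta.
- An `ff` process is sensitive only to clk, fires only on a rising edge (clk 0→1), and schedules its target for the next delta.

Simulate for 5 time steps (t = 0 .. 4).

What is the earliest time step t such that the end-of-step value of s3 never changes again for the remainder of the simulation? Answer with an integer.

2

t=0 Δ0: s0=0 s3=1 s2=0 s1=0 clk=0
  Δ1: clk:0→1
  Δ2: s0:0→1, s3:1→0
  Δ3: s1:0→1
  Δ4: s2:0→1
  (4Δ to stable)
t=1 Δ0: s0=1 s3=0 s2=1 s1=1 clk=1
  Δ1: clk:1→0
  (1Δ to stable)
t=2 Δ0: s0=1 s3=0 s2=1 s1=1 clk=0
  Δ1: clk:0→1
  Δ2: s3:0→1
  (2Δ to stable)
t=3 Δ0: s0=1 s3=1 s2=1 s1=1 clk=1
  Δ1: clk:1→0
  (1Δ to stable)
t=4 Δ0: s0=1 s3=1 s2=1 s1=1 clk=0
  Δ1: clk:0→1
  (1Δ to stable)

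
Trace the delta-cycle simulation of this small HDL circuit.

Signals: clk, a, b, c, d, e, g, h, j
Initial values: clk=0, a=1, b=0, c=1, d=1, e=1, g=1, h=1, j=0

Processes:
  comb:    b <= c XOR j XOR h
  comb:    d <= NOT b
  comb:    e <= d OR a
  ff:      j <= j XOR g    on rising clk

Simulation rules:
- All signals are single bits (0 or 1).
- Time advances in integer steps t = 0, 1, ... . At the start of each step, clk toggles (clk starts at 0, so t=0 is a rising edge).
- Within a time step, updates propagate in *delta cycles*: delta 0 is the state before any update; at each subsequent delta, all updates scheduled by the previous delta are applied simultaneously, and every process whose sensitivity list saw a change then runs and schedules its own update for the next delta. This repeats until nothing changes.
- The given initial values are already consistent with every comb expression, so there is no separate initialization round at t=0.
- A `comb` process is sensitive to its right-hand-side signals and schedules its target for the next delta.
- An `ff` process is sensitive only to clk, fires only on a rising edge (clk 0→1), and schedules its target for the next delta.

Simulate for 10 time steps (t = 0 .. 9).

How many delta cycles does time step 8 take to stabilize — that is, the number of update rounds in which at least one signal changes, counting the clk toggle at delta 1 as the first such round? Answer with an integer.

4

t=0 Δ0: e=1 d=1 g=1 b=0 j=0 a=1 c=1 h=1 clk=0
  Δ1: clk:0→1
  Δ2: j:0→1
  Δ3: b:0→1
  Δ4: d:1→0
  (4Δ to stable)
t=1 Δ0: e=1 d=0 g=1 b=1 j=1 a=1 c=1 h=1 clk=1
  Δ1: clk:1→0
  (1Δ to stable)
t=2 Δ0: e=1 d=0 g=1 b=1 j=1 a=1 c=1 h=1 clk=0
  Δ1: clk:0→1
  Δ2: j:1→0
  Δ3: b:1→0
  Δ4: d:0→1
  (4Δ to stable)
t=3 Δ0: e=1 d=1 g=1 b=0 j=0 a=1 c=1 h=1 clk=1
  Δ1: clk:1→0
  (1Δ to stable)
t=4 Δ0: e=1 d=1 g=1 b=0 j=0 a=1 c=1 h=1 clk=0
  Δ1: clk:0→1
  Δ2: j:0→1
  Δ3: b:0→1
  Δ4: d:1→0
  (4Δ to stable)
t=5 Δ0: e=1 d=0 g=1 b=1 j=1 a=1 c=1 h=1 clk=1
  Δ1: clk:1→0
  (1Δ to stable)
t=6 Δ0: e=1 d=0 g=1 b=1 j=1 a=1 c=1 h=1 clk=0
  Δ1: clk:0→1
  Δ2: j:1→0
  Δ3: b:1→0
  Δ4: d:0→1
  (4Δ to stable)
t=7 Δ0: e=1 d=1 g=1 b=0 j=0 a=1 c=1 h=1 clk=1
  Δ1: clk:1→0
  (1Δ to stable)
t=8 Δ0: e=1 d=1 g=1 b=0 j=0 a=1 c=1 h=1 clk=0
  Δ1: clk:0→1
  Δ2: j:0→1
  Δ3: b:0→1
  Δ4: d:1→0
  (4Δ to stable)
t=9 Δ0: e=1 d=0 g=1 b=1 j=1 a=1 c=1 h=1 clk=1
  Δ1: clk:1→0
  (1Δ to stable)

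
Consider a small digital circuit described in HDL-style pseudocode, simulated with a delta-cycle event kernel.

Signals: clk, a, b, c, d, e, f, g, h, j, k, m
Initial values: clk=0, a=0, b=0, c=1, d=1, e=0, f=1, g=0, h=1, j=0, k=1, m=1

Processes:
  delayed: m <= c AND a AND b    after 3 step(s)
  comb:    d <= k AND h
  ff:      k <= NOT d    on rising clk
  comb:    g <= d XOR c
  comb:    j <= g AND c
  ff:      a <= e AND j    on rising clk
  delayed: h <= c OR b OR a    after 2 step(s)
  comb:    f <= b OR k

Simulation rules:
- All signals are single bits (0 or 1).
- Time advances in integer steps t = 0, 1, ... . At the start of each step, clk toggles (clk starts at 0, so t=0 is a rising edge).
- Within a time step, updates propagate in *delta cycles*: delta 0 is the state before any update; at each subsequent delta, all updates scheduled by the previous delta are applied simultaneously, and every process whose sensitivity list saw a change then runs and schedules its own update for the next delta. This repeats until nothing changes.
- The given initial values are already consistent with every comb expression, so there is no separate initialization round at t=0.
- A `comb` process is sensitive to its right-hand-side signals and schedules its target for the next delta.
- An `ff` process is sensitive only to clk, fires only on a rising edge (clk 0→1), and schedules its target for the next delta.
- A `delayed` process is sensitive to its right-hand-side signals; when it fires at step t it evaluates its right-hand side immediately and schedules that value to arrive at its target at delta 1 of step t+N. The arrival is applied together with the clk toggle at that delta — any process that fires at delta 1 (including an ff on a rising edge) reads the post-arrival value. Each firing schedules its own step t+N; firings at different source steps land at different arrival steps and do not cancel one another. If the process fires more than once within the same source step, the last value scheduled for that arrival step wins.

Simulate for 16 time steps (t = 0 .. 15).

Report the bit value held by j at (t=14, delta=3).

1

t0.Δ0 b=0 c=1 a=0 d=1 k=1 f=1 h=1 clk=0 m=1 e=0 j=0 g=0
t0.Δ1 b=0 c=1 a=0 d=1 k=1 f=1 h=1 clk=1 m=1 e=0 j=0 g=0
t0.Δ2 b=0 c=1 a=0 d=1 k=0 f=1 h=1 clk=1 m=1 e=0 j=0 g=0
t0.Δ3 b=0 c=1 a=0 d=0 k=0 f=0 h=1 clk=1 m=1 e=0 j=0 g=0
t0.Δ4 b=0 c=1 a=0 d=0 k=0 f=0 h=1 clk=1 m=1 e=0 j=0 g=1
t0.Δ5 b=0 c=1 a=0 d=0 k=0 f=0 h=1 clk=1 m=1 e=0 j=1 g=1
t1.Δ0 b=0 c=1 a=0 d=0 k=0 f=0 h=1 clk=1 m=1 e=0 j=1 g=1
t1.Δ1 b=0 c=1 a=0 d=0 k=0 f=0 h=1 clk=0 m=1 e=0 j=1 g=1
t2.Δ0 b=0 c=1 a=0 d=0 k=0 f=0 h=1 clk=0 m=1 e=0 j=1 g=1
t2.Δ1 b=0 c=1 a=0 d=0 k=0 f=0 h=1 clk=1 m=1 e=0 j=1 g=1
t2.Δ2 b=0 c=1 a=0 d=0 k=1 f=0 h=1 clk=1 m=1 e=0 j=1 g=1
t2.Δ3 b=0 c=1 a=0 d=1 k=1 f=1 h=1 clk=1 m=1 e=0 j=1 g=1
t2.Δ4 b=0 c=1 a=0 d=1 k=1 f=1 h=1 clk=1 m=1 e=0 j=1 g=0
t2.Δ5 b=0 c=1 a=0 d=1 k=1 f=1 h=1 clk=1 m=1 e=0 j=0 g=0
t3.Δ0 b=0 c=1 a=0 d=1 k=1 f=1 h=1 clk=1 m=1 e=0 j=0 g=0
t3.Δ1 b=0 c=1 a=0 d=1 k=1 f=1 h=1 clk=0 m=1 e=0 j=0 g=0
t4.Δ0 b=0 c=1 a=0 d=1 k=1 f=1 h=1 clk=0 m=1 e=0 j=0 g=0
t4.Δ1 b=0 c=1 a=0 d=1 k=1 f=1 h=1 clk=1 m=1 e=0 j=0 g=0
t4.Δ2 b=0 c=1 a=0 d=1 k=0 f=1 h=1 clk=1 m=1 e=0 j=0 g=0
t4.Δ3 b=0 c=1 a=0 d=0 k=0 f=0 h=1 clk=1 m=1 e=0 j=0 g=0
t4.Δ4 b=0 c=1 a=0 d=0 k=0 f=0 h=1 clk=1 m=1 e=0 j=0 g=1
t4.Δ5 b=0 c=1 a=0 d=0 k=0 f=0 h=1 clk=1 m=1 e=0 j=1 g=1
t5.Δ0 b=0 c=1 a=0 d=0 k=0 f=0 h=1 clk=1 m=1 e=0 j=1 g=1
t5.Δ1 b=0 c=1 a=0 d=0 k=0 f=0 h=1 clk=0 m=1 e=0 j=1 g=1
t6.Δ0 b=0 c=1 a=0 d=0 k=0 f=0 h=1 clk=0 m=1 e=0 j=1 g=1
t6.Δ1 b=0 c=1 a=0 d=0 k=0 f=0 h=1 clk=1 m=1 e=0 j=1 g=1
t6.Δ2 b=0 c=1 a=0 d=0 k=1 f=0 h=1 clk=1 m=1 e=0 j=1 g=1
t6.Δ3 b=0 c=1 a=0 d=1 k=1 f=1 h=1 clk=1 m=1 e=0 j=1 g=1
t6.Δ4 b=0 c=1 a=0 d=1 k=1 f=1 h=1 clk=1 m=1 e=0 j=1 g=0
t6.Δ5 b=0 c=1 a=0 d=1 k=1 f=1 h=1 clk=1 m=1 e=0 j=0 g=0
t7.Δ0 b=0 c=1 a=0 d=1 k=1 f=1 h=1 clk=1 m=1 e=0 j=0 g=0
t7.Δ1 b=0 c=1 a=0 d=1 k=1 f=1 h=1 clk=0 m=1 e=0 j=0 g=0
t8.Δ0 b=0 c=1 a=0 d=1 k=1 f=1 h=1 clk=0 m=1 e=0 j=0 g=0
t8.Δ1 b=0 c=1 a=0 d=1 k=1 f=1 h=1 clk=1 m=1 e=0 j=0 g=0
t8.Δ2 b=0 c=1 a=0 d=1 k=0 f=1 h=1 clk=1 m=1 e=0 j=0 g=0
t8.Δ3 b=0 c=1 a=0 d=0 k=0 f=0 h=1 clk=1 m=1 e=0 j=0 g=0
t8.Δ4 b=0 c=1 a=0 d=0 k=0 f=0 h=1 clk=1 m=1 e=0 j=0 g=1
t8.Δ5 b=0 c=1 a=0 d=0 k=0 f=0 h=1 clk=1 m=1 e=0 j=1 g=1
t9.Δ0 b=0 c=1 a=0 d=0 k=0 f=0 h=1 clk=1 m=1 e=0 j=1 g=1
t9.Δ1 b=0 c=1 a=0 d=0 k=0 f=0 h=1 clk=0 m=1 e=0 j=1 g=1
t10.Δ0 b=0 c=1 a=0 d=0 k=0 f=0 h=1 clk=0 m=1 e=0 j=1 g=1
t10.Δ1 b=0 c=1 a=0 d=0 k=0 f=0 h=1 clk=1 m=1 e=0 j=1 g=1
t10.Δ2 b=0 c=1 a=0 d=0 k=1 f=0 h=1 clk=1 m=1 e=0 j=1 g=1
t10.Δ3 b=0 c=1 a=0 d=1 k=1 f=1 h=1 clk=1 m=1 e=0 j=1 g=1
t10.Δ4 b=0 c=1 a=0 d=1 k=1 f=1 h=1 clk=1 m=1 e=0 j=1 g=0
t10.Δ5 b=0 c=1 a=0 d=1 k=1 f=1 h=1 clk=1 m=1 e=0 j=0 g=0
t11.Δ0 b=0 c=1 a=0 d=1 k=1 f=1 h=1 clk=1 m=1 e=0 j=0 g=0
t11.Δ1 b=0 c=1 a=0 d=1 k=1 f=1 h=1 clk=0 m=1 e=0 j=0 g=0
t12.Δ0 b=0 c=1 a=0 d=1 k=1 f=1 h=1 clk=0 m=1 e=0 j=0 g=0
t12.Δ1 b=0 c=1 a=0 d=1 k=1 f=1 h=1 clk=1 m=1 e=0 j=0 g=0
t12.Δ2 b=0 c=1 a=0 d=1 k=0 f=1 h=1 clk=1 m=1 e=0 j=0 g=0
t12.Δ3 b=0 c=1 a=0 d=0 k=0 f=0 h=1 clk=1 m=1 e=0 j=0 g=0
t12.Δ4 b=0 c=1 a=0 d=0 k=0 f=0 h=1 clk=1 m=1 e=0 j=0 g=1
t12.Δ5 b=0 c=1 a=0 d=0 k=0 f=0 h=1 clk=1 m=1 e=0 j=1 g=1
t13.Δ0 b=0 c=1 a=0 d=0 k=0 f=0 h=1 clk=1 m=1 e=0 j=1 g=1
t13.Δ1 b=0 c=1 a=0 d=0 k=0 f=0 h=1 clk=0 m=1 e=0 j=1 g=1
t14.Δ0 b=0 c=1 a=0 d=0 k=0 f=0 h=1 clk=0 m=1 e=0 j=1 g=1
t14.Δ1 b=0 c=1 a=0 d=0 k=0 f=0 h=1 clk=1 m=1 e=0 j=1 g=1
t14.Δ2 b=0 c=1 a=0 d=0 k=1 f=0 h=1 clk=1 m=1 e=0 j=1 g=1
t14.Δ3 b=0 c=1 a=0 d=1 k=1 f=1 h=1 clk=1 m=1 e=0 j=1 g=1
t14.Δ4 b=0 c=1 a=0 d=1 k=1 f=1 h=1 clk=1 m=1 e=0 j=1 g=0
t14.Δ5 b=0 c=1 a=0 d=1 k=1 f=1 h=1 clk=1 m=1 e=0 j=0 g=0
t15.Δ0 b=0 c=1 a=0 d=1 k=1 f=1 h=1 clk=1 m=1 e=0 j=0 g=0
t15.Δ1 b=0 c=1 a=0 d=1 k=1 f=1 h=1 clk=0 m=1 e=0 j=0 g=0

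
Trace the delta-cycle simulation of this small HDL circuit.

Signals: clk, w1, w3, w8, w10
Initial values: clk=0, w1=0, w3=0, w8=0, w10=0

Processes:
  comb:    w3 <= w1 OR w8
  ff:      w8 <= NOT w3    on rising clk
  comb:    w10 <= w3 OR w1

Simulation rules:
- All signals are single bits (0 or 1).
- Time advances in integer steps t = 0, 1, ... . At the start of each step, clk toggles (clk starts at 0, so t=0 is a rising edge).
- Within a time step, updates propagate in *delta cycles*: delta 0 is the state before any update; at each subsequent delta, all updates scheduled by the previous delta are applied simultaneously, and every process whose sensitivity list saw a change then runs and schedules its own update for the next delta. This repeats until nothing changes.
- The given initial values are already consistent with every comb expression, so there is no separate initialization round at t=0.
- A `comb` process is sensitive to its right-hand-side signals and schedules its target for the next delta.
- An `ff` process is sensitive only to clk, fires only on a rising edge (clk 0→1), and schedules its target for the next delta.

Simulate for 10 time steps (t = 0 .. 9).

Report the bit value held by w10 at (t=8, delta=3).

0

t0.Δ0 w1=0 w8=0 w10=0 clk=0 w3=0
t0.Δ1 w1=0 w8=0 w10=0 clk=1 w3=0
t0.Δ2 w1=0 w8=1 w10=0 clk=1 w3=0
t0.Δ3 w1=0 w8=1 w10=0 clk=1 w3=1
t0.Δ4 w1=0 w8=1 w10=1 clk=1 w3=1
t1.Δ0 w1=0 w8=1 w10=1 clk=1 w3=1
t1.Δ1 w1=0 w8=1 w10=1 clk=0 w3=1
t2.Δ0 w1=0 w8=1 w10=1 clk=0 w3=1
t2.Δ1 w1=0 w8=1 w10=1 clk=1 w3=1
t2.Δ2 w1=0 w8=0 w10=1 clk=1 w3=1
t2.Δ3 w1=0 w8=0 w10=1 clk=1 w3=0
t2.Δ4 w1=0 w8=0 w10=0 clk=1 w3=0
t3.Δ0 w1=0 w8=0 w10=0 clk=1 w3=0
t3.Δ1 w1=0 w8=0 w10=0 clk=0 w3=0
t4.Δ0 w1=0 w8=0 w10=0 clk=0 w3=0
t4.Δ1 w1=0 w8=0 w10=0 clk=1 w3=0
t4.Δ2 w1=0 w8=1 w10=0 clk=1 w3=0
t4.Δ3 w1=0 w8=1 w10=0 clk=1 w3=1
t4.Δ4 w1=0 w8=1 w10=1 clk=1 w3=1
t5.Δ0 w1=0 w8=1 w10=1 clk=1 w3=1
t5.Δ1 w1=0 w8=1 w10=1 clk=0 w3=1
t6.Δ0 w1=0 w8=1 w10=1 clk=0 w3=1
t6.Δ1 w1=0 w8=1 w10=1 clk=1 w3=1
t6.Δ2 w1=0 w8=0 w10=1 clk=1 w3=1
t6.Δ3 w1=0 w8=0 w10=1 clk=1 w3=0
t6.Δ4 w1=0 w8=0 w10=0 clk=1 w3=0
t7.Δ0 w1=0 w8=0 w10=0 clk=1 w3=0
t7.Δ1 w1=0 w8=0 w10=0 clk=0 w3=0
t8.Δ0 w1=0 w8=0 w10=0 clk=0 w3=0
t8.Δ1 w1=0 w8=0 w10=0 clk=1 w3=0
t8.Δ2 w1=0 w8=1 w10=0 clk=1 w3=0
t8.Δ3 w1=0 w8=1 w10=0 clk=1 w3=1
t8.Δ4 w1=0 w8=1 w10=1 clk=1 w3=1
t9.Δ0 w1=0 w8=1 w10=1 clk=1 w3=1
t9.Δ1 w1=0 w8=1 w10=1 clk=0 w3=1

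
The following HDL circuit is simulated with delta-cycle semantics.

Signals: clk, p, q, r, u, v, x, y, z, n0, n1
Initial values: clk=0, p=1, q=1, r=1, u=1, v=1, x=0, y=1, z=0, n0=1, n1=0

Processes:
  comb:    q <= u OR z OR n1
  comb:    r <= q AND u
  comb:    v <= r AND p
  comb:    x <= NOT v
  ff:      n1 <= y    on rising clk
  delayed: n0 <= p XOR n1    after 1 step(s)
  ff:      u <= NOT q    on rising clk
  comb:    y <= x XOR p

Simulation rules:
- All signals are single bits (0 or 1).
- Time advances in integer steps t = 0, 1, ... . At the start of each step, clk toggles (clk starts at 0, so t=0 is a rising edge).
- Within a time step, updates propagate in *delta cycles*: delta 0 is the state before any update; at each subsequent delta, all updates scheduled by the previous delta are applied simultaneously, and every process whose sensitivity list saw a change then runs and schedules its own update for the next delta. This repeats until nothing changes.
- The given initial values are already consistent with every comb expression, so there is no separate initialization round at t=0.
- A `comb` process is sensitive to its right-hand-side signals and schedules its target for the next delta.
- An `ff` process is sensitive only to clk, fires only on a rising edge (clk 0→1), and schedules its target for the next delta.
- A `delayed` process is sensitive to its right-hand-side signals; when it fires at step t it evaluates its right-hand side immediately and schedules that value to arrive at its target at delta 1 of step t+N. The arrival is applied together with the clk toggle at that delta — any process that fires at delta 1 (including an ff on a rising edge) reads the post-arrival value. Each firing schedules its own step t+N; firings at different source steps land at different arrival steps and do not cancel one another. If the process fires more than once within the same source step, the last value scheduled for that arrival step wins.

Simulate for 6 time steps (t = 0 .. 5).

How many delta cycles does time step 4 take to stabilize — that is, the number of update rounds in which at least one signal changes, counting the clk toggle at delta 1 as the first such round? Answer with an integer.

7

t0.Δ0 clk=0 q=1 y=1 n0=1 u=1 v=1 r=1 p=1 z=0 n1=0 x=0
t0.Δ1 clk=1 q=1 y=1 n0=1 u=1 v=1 r=1 p=1 z=0 n1=0 x=0
t0.Δ2 clk=1 q=1 y=1 n0=1 u=0 v=1 r=1 p=1 z=0 n1=1 x=0
t0.Δ3 clk=1 q=1 y=1 n0=1 u=0 v=1 r=0 p=1 z=0 n1=1 x=0
t0.Δ4 clk=1 q=1 y=1 n0=1 u=0 v=0 r=0 p=1 z=0 n1=1 x=0
t0.Δ5 clk=1 q=1 y=1 n0=1 u=0 v=0 r=0 p=1 z=0 n1=1 x=1
t0.Δ6 clk=1 q=1 y=0 n0=1 u=0 v=0 r=0 p=1 z=0 n1=1 x=1
t1.Δ0 clk=1 q=1 y=0 n0=1 u=0 v=0 r=0 p=1 z=0 n1=1 x=1
t1.Δ1 clk=0 q=1 y=0 n0=0 u=0 v=0 r=0 p=1 z=0 n1=1 x=1
t2.Δ0 clk=0 q=1 y=0 n0=0 u=0 v=0 r=0 p=1 z=0 n1=1 x=1
t2.Δ1 clk=1 q=1 y=0 n0=0 u=0 v=0 r=0 p=1 z=0 n1=1 x=1
t2.Δ2 clk=1 q=1 y=0 n0=0 u=0 v=0 r=0 p=1 z=0 n1=0 x=1
t2.Δ3 clk=1 q=0 y=0 n0=0 u=0 v=0 r=0 p=1 z=0 n1=0 x=1
t3.Δ0 clk=1 q=0 y=0 n0=0 u=0 v=0 r=0 p=1 z=0 n1=0 x=1
t3.Δ1 clk=0 q=0 y=0 n0=1 u=0 v=0 r=0 p=1 z=0 n1=0 x=1
t4.Δ0 clk=0 q=0 y=0 n0=1 u=0 v=0 r=0 p=1 z=0 n1=0 x=1
t4.Δ1 clk=1 q=0 y=0 n0=1 u=0 v=0 r=0 p=1 z=0 n1=0 x=1
t4.Δ2 clk=1 q=0 y=0 n0=1 u=1 v=0 r=0 p=1 z=0 n1=0 x=1
t4.Δ3 clk=1 q=1 y=0 n0=1 u=1 v=0 r=0 p=1 z=0 n1=0 x=1
t4.Δ4 clk=1 q=1 y=0 n0=1 u=1 v=0 r=1 p=1 z=0 n1=0 x=1
t4.Δ5 clk=1 q=1 y=0 n0=1 u=1 v=1 r=1 p=1 z=0 n1=0 x=1
t4.Δ6 clk=1 q=1 y=0 n0=1 u=1 v=1 r=1 p=1 z=0 n1=0 x=0
t4.Δ7 clk=1 q=1 y=1 n0=1 u=1 v=1 r=1 p=1 z=0 n1=0 x=0
t5.Δ0 clk=1 q=1 y=1 n0=1 u=1 v=1 r=1 p=1 z=0 n1=0 x=0
t5.Δ1 clk=0 q=1 y=1 n0=1 u=1 v=1 r=1 p=1 z=0 n1=0 x=0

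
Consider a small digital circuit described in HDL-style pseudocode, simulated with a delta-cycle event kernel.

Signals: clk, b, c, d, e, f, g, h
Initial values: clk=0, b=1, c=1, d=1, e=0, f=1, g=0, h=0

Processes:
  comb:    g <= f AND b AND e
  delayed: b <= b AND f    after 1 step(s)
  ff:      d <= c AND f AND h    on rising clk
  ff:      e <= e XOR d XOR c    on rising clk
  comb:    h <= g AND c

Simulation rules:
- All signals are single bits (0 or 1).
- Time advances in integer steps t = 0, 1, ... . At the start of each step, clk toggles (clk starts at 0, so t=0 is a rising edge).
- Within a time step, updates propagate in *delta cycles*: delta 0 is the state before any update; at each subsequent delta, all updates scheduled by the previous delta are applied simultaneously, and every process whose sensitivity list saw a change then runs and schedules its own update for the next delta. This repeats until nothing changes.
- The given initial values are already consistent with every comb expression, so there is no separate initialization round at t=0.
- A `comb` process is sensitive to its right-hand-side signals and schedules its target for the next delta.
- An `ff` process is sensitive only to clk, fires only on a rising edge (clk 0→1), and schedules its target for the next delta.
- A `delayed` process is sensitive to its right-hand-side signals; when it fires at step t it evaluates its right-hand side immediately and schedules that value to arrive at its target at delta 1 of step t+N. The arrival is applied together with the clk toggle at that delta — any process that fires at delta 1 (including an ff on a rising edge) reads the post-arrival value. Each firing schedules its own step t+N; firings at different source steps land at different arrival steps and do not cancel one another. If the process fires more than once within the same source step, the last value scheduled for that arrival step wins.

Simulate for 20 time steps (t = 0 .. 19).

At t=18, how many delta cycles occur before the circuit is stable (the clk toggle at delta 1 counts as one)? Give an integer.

[bits: c,d,g,f,clk,b,e,h]
t=0: Δ0=11010100 Δ1=11011100 Δ2=10011100 | 2Δ
t=1: Δ0=10011100 Δ1=10010100 | 1Δ
t=2: Δ0=10010100 Δ1=10011100 Δ2=10011110 Δ3=10111110 Δ4=10111111 | 4Δ
t=3: Δ0=10111111 Δ1=10110111 | 1Δ
t=4: Δ0=10110111 Δ1=10111111 Δ2=11111101 Δ3=11011101 Δ4=11011100 | 4Δ
t=5: Δ0=11011100 Δ1=11010100 | 1Δ
t=6: Δ0=11010100 Δ1=11011100 Δ2=10011100 | 2Δ
t=7: Δ0=10011100 Δ1=10010100 | 1Δ
t=8: Δ0=10010100 Δ1=10011100 Δ2=10011110 Δ3=10111110 Δ4=10111111 | 4Δ
t=9: Δ0=10111111 Δ1=10110111 | 1Δ
t=10: Δ0=10110111 Δ1=10111111 Δ2=11111101 Δ3=11011101 Δ4=11011100 | 4Δ
t=11: Δ0=11011100 Δ1=11010100 | 1Δ
t=12: Δ0=11010100 Δ1=11011100 Δ2=10011100 | 2Δ
t=13: Δ0=10011100 Δ1=10010100 | 1Δ
t=14: Δ0=10010100 Δ1=10011100 Δ2=10011110 Δ3=10111110 Δ4=10111111 | 4Δ
t=15: Δ0=10111111 Δ1=10110111 | 1Δ
t=16: Δ0=10110111 Δ1=10111111 Δ2=11111101 Δ3=11011101 Δ4=11011100 | 4Δ
t=17: Δ0=11011100 Δ1=11010100 | 1Δ
t=18: Δ0=11010100 Δ1=11011100 Δ2=10011100 | 2Δ
t=19: Δ0=10011100 Δ1=10010100 | 1Δ

2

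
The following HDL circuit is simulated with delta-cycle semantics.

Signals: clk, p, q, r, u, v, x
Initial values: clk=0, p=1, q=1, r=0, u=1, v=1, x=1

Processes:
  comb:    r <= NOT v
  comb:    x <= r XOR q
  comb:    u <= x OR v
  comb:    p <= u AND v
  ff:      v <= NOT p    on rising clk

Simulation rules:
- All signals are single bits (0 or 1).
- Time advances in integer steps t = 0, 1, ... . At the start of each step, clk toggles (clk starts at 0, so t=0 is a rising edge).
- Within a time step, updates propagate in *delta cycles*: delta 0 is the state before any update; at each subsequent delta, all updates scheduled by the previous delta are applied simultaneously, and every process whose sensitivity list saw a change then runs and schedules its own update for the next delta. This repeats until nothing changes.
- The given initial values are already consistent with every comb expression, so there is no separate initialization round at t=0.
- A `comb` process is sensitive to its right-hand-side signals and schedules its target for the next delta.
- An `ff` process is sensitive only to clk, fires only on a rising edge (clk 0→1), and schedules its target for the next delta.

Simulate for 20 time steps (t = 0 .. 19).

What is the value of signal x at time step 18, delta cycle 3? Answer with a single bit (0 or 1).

t0.Δ0 x=1 clk=0 q=1 u=1 r=0 p=1 v=1
t0.Δ1 x=1 clk=1 q=1 u=1 r=0 p=1 v=1
t0.Δ2 x=1 clk=1 q=1 u=1 r=0 p=1 v=0
t0.Δ3 x=1 clk=1 q=1 u=1 r=1 p=0 v=0
t0.Δ4 x=0 clk=1 q=1 u=1 r=1 p=0 v=0
t0.Δ5 x=0 clk=1 q=1 u=0 r=1 p=0 v=0
t1.Δ0 x=0 clk=1 q=1 u=0 r=1 p=0 v=0
t1.Δ1 x=0 clk=0 q=1 u=0 r=1 p=0 v=0
t2.Δ0 x=0 clk=0 q=1 u=0 r=1 p=0 v=0
t2.Δ1 x=0 clk=1 q=1 u=0 r=1 p=0 v=0
t2.Δ2 x=0 clk=1 q=1 u=0 r=1 p=0 v=1
t2.Δ3 x=0 clk=1 q=1 u=1 r=0 p=0 v=1
t2.Δ4 x=1 clk=1 q=1 u=1 r=0 p=1 v=1
t3.Δ0 x=1 clk=1 q=1 u=1 r=0 p=1 v=1
t3.Δ1 x=1 clk=0 q=1 u=1 r=0 p=1 v=1
t4.Δ0 x=1 clk=0 q=1 u=1 r=0 p=1 v=1
t4.Δ1 x=1 clk=1 q=1 u=1 r=0 p=1 v=1
t4.Δ2 x=1 clk=1 q=1 u=1 r=0 p=1 v=0
t4.Δ3 x=1 clk=1 q=1 u=1 r=1 p=0 v=0
t4.Δ4 x=0 clk=1 q=1 u=1 r=1 p=0 v=0
t4.Δ5 x=0 clk=1 q=1 u=0 r=1 p=0 v=0
t5.Δ0 x=0 clk=1 q=1 u=0 r=1 p=0 v=0
t5.Δ1 x=0 clk=0 q=1 u=0 r=1 p=0 v=0
t6.Δ0 x=0 clk=0 q=1 u=0 r=1 p=0 v=0
t6.Δ1 x=0 clk=1 q=1 u=0 r=1 p=0 v=0
t6.Δ2 x=0 clk=1 q=1 u=0 r=1 p=0 v=1
t6.Δ3 x=0 clk=1 q=1 u=1 r=0 p=0 v=1
t6.Δ4 x=1 clk=1 q=1 u=1 r=0 p=1 v=1
t7.Δ0 x=1 clk=1 q=1 u=1 r=0 p=1 v=1
t7.Δ1 x=1 clk=0 q=1 u=1 r=0 p=1 v=1
t8.Δ0 x=1 clk=0 q=1 u=1 r=0 p=1 v=1
t8.Δ1 x=1 clk=1 q=1 u=1 r=0 p=1 v=1
t8.Δ2 x=1 clk=1 q=1 u=1 r=0 p=1 v=0
t8.Δ3 x=1 clk=1 q=1 u=1 r=1 p=0 v=0
t8.Δ4 x=0 clk=1 q=1 u=1 r=1 p=0 v=0
t8.Δ5 x=0 clk=1 q=1 u=0 r=1 p=0 v=0
t9.Δ0 x=0 clk=1 q=1 u=0 r=1 p=0 v=0
t9.Δ1 x=0 clk=0 q=1 u=0 r=1 p=0 v=0
t10.Δ0 x=0 clk=0 q=1 u=0 r=1 p=0 v=0
t10.Δ1 x=0 clk=1 q=1 u=0 r=1 p=0 v=0
t10.Δ2 x=0 clk=1 q=1 u=0 r=1 p=0 v=1
t10.Δ3 x=0 clk=1 q=1 u=1 r=0 p=0 v=1
t10.Δ4 x=1 clk=1 q=1 u=1 r=0 p=1 v=1
t11.Δ0 x=1 clk=1 q=1 u=1 r=0 p=1 v=1
t11.Δ1 x=1 clk=0 q=1 u=1 r=0 p=1 v=1
t12.Δ0 x=1 clk=0 q=1 u=1 r=0 p=1 v=1
t12.Δ1 x=1 clk=1 q=1 u=1 r=0 p=1 v=1
t12.Δ2 x=1 clk=1 q=1 u=1 r=0 p=1 v=0
t12.Δ3 x=1 clk=1 q=1 u=1 r=1 p=0 v=0
t12.Δ4 x=0 clk=1 q=1 u=1 r=1 p=0 v=0
t12.Δ5 x=0 clk=1 q=1 u=0 r=1 p=0 v=0
t13.Δ0 x=0 clk=1 q=1 u=0 r=1 p=0 v=0
t13.Δ1 x=0 clk=0 q=1 u=0 r=1 p=0 v=0
t14.Δ0 x=0 clk=0 q=1 u=0 r=1 p=0 v=0
t14.Δ1 x=0 clk=1 q=1 u=0 r=1 p=0 v=0
t14.Δ2 x=0 clk=1 q=1 u=0 r=1 p=0 v=1
t14.Δ3 x=0 clk=1 q=1 u=1 r=0 p=0 v=1
t14.Δ4 x=1 clk=1 q=1 u=1 r=0 p=1 v=1
t15.Δ0 x=1 clk=1 q=1 u=1 r=0 p=1 v=1
t15.Δ1 x=1 clk=0 q=1 u=1 r=0 p=1 v=1
t16.Δ0 x=1 clk=0 q=1 u=1 r=0 p=1 v=1
t16.Δ1 x=1 clk=1 q=1 u=1 r=0 p=1 v=1
t16.Δ2 x=1 clk=1 q=1 u=1 r=0 p=1 v=0
t16.Δ3 x=1 clk=1 q=1 u=1 r=1 p=0 v=0
t16.Δ4 x=0 clk=1 q=1 u=1 r=1 p=0 v=0
t16.Δ5 x=0 clk=1 q=1 u=0 r=1 p=0 v=0
t17.Δ0 x=0 clk=1 q=1 u=0 r=1 p=0 v=0
t17.Δ1 x=0 clk=0 q=1 u=0 r=1 p=0 v=0
t18.Δ0 x=0 clk=0 q=1 u=0 r=1 p=0 v=0
t18.Δ1 x=0 clk=1 q=1 u=0 r=1 p=0 v=0
t18.Δ2 x=0 clk=1 q=1 u=0 r=1 p=0 v=1
t18.Δ3 x=0 clk=1 q=1 u=1 r=0 p=0 v=1
t18.Δ4 x=1 clk=1 q=1 u=1 r=0 p=1 v=1
t19.Δ0 x=1 clk=1 q=1 u=1 r=0 p=1 v=1
t19.Δ1 x=1 clk=0 q=1 u=1 r=0 p=1 v=1

0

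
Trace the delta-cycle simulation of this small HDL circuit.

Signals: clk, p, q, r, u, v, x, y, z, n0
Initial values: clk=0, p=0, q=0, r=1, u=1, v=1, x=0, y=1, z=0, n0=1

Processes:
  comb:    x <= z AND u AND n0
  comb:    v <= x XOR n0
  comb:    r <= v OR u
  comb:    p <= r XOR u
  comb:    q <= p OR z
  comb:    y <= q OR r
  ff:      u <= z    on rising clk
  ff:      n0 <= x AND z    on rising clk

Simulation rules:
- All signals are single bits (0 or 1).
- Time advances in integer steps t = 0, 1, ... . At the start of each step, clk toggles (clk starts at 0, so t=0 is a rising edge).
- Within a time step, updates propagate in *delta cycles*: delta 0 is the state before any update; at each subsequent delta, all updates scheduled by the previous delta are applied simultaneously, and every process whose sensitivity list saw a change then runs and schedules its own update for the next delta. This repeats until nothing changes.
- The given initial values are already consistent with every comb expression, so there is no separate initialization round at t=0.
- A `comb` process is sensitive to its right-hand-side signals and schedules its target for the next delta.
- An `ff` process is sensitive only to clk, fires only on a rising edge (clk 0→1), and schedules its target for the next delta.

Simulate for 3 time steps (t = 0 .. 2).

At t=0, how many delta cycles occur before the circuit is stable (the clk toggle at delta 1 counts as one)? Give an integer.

7

[bits: r,clk,q,z,y,v,p,x,u,n0]
t=0: Δ0=1000110011 Δ1=1100110011 Δ2=1100110000 Δ3=1100101000 Δ4=0110101000 Δ5=0110100000 Δ6=0100100000 Δ7=0100000000 | 7Δ
t=1: Δ0=0100000000 Δ1=0000000000 | 1Δ
t=2: Δ0=0000000000 Δ1=0100000000 | 1Δ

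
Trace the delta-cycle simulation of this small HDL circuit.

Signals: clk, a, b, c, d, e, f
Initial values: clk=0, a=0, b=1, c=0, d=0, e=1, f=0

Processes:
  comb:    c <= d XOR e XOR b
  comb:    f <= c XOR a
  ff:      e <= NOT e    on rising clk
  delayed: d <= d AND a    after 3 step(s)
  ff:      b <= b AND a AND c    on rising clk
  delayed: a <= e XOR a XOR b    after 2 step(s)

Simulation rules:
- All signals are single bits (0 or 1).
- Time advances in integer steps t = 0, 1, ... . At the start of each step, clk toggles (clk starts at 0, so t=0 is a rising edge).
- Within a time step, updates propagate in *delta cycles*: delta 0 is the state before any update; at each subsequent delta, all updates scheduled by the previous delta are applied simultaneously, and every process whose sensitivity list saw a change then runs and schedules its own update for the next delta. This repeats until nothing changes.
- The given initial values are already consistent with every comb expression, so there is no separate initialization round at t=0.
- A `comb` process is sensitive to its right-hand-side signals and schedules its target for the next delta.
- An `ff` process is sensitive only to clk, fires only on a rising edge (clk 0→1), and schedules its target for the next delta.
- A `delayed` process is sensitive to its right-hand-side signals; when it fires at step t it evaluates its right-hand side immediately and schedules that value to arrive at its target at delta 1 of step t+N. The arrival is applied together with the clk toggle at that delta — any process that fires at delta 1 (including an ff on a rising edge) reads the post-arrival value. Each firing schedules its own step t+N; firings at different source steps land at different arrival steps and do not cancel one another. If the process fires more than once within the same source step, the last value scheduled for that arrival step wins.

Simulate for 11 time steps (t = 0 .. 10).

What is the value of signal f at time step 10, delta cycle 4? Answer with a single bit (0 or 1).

t0.Δ0 e=1 c=0 b=1 clk=0 a=0 d=0 f=0
t0.Δ1 e=1 c=0 b=1 clk=1 a=0 d=0 f=0
t0.Δ2 e=0 c=0 b=0 clk=1 a=0 d=0 f=0
t1.Δ0 e=0 c=0 b=0 clk=1 a=0 d=0 f=0
t1.Δ1 e=0 c=0 b=0 clk=0 a=0 d=0 f=0
t2.Δ0 e=0 c=0 b=0 clk=0 a=0 d=0 f=0
t2.Δ1 e=0 c=0 b=0 clk=1 a=0 d=0 f=0
t2.Δ2 e=1 c=0 b=0 clk=1 a=0 d=0 f=0
t2.Δ3 e=1 c=1 b=0 clk=1 a=0 d=0 f=0
t2.Δ4 e=1 c=1 b=0 clk=1 a=0 d=0 f=1
t3.Δ0 e=1 c=1 b=0 clk=1 a=0 d=0 f=1
t3.Δ1 e=1 c=1 b=0 clk=0 a=0 d=0 f=1
t4.Δ0 e=1 c=1 b=0 clk=0 a=0 d=0 f=1
t4.Δ1 e=1 c=1 b=0 clk=1 a=1 d=0 f=1
t4.Δ2 e=0 c=1 b=0 clk=1 a=1 d=0 f=0
t4.Δ3 e=0 c=0 b=0 clk=1 a=1 d=0 f=0
t4.Δ4 e=0 c=0 b=0 clk=1 a=1 d=0 f=1
t5.Δ0 e=0 c=0 b=0 clk=1 a=1 d=0 f=1
t5.Δ1 e=0 c=0 b=0 clk=0 a=1 d=0 f=1
t6.Δ0 e=0 c=0 b=0 clk=0 a=1 d=0 f=1
t6.Δ1 e=0 c=0 b=0 clk=1 a=1 d=0 f=1
t6.Δ2 e=1 c=0 b=0 clk=1 a=1 d=0 f=1
t6.Δ3 e=1 c=1 b=0 clk=1 a=1 d=0 f=1
t6.Δ4 e=1 c=1 b=0 clk=1 a=1 d=0 f=0
t7.Δ0 e=1 c=1 b=0 clk=1 a=1 d=0 f=0
t7.Δ1 e=1 c=1 b=0 clk=0 a=1 d=0 f=0
t8.Δ0 e=1 c=1 b=0 clk=0 a=1 d=0 f=0
t8.Δ1 e=1 c=1 b=0 clk=1 a=0 d=0 f=0
t8.Δ2 e=0 c=1 b=0 clk=1 a=0 d=0 f=1
t8.Δ3 e=0 c=0 b=0 clk=1 a=0 d=0 f=1
t8.Δ4 e=0 c=0 b=0 clk=1 a=0 d=0 f=0
t9.Δ0 e=0 c=0 b=0 clk=1 a=0 d=0 f=0
t9.Δ1 e=0 c=0 b=0 clk=0 a=0 d=0 f=0
t10.Δ0 e=0 c=0 b=0 clk=0 a=0 d=0 f=0
t10.Δ1 e=0 c=0 b=0 clk=1 a=0 d=0 f=0
t10.Δ2 e=1 c=0 b=0 clk=1 a=0 d=0 f=0
t10.Δ3 e=1 c=1 b=0 clk=1 a=0 d=0 f=0
t10.Δ4 e=1 c=1 b=0 clk=1 a=0 d=0 f=1

1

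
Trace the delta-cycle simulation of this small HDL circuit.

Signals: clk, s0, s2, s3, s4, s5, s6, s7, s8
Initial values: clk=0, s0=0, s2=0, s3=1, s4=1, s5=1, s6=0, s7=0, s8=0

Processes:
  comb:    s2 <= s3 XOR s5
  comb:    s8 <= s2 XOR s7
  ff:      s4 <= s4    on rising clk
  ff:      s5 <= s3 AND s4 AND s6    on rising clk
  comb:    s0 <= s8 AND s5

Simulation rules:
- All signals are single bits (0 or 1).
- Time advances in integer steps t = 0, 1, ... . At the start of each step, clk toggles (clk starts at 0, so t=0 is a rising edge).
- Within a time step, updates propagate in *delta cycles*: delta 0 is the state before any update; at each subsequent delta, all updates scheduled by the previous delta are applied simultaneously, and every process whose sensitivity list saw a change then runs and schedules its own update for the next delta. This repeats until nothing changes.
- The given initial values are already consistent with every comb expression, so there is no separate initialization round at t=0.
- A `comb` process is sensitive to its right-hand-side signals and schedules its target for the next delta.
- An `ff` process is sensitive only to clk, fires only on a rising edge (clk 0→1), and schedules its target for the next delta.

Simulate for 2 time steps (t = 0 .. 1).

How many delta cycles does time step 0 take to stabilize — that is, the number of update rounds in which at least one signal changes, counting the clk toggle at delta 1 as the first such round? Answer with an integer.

t=0 Δ0: s6=0 s0=0 s7=0 s2=0 s3=1 clk=0 s8=0 s4=1 s5=1
  Δ1: clk:0→1
  Δ2: s5:1→0
  Δ3: s2:0→1
  Δ4: s8:0→1
  (4Δ to stable)
t=1 Δ0: s6=0 s0=0 s7=0 s2=1 s3=1 clk=1 s8=1 s4=1 s5=0
  Δ1: clk:1→0
  (1Δ to stable)

4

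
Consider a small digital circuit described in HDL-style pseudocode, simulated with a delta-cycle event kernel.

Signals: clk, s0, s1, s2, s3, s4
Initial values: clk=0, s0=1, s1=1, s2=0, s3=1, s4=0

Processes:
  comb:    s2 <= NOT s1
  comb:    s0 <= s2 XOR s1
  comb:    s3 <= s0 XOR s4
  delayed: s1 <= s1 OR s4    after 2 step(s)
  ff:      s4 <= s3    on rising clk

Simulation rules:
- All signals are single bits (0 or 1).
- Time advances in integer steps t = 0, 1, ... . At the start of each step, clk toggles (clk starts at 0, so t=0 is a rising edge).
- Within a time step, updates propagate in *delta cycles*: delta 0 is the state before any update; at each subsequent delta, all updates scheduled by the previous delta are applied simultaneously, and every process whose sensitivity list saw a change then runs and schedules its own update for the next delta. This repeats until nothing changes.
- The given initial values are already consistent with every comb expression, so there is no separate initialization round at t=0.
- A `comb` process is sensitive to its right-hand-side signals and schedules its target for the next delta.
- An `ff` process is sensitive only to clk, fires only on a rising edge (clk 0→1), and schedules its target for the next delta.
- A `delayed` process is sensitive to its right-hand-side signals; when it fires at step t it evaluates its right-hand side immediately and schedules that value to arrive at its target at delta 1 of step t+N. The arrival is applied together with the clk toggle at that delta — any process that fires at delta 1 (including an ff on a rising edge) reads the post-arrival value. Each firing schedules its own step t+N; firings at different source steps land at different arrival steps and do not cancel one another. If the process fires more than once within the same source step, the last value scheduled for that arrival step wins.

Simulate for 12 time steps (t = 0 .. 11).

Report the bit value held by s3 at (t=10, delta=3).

1

t0.Δ0 s0=1 clk=0 s1=1 s3=1 s2=0 s4=0
t0.Δ1 s0=1 clk=1 s1=1 s3=1 s2=0 s4=0
t0.Δ2 s0=1 clk=1 s1=1 s3=1 s2=0 s4=1
t0.Δ3 s0=1 clk=1 s1=1 s3=0 s2=0 s4=1
t1.Δ0 s0=1 clk=1 s1=1 s3=0 s2=0 s4=1
t1.Δ1 s0=1 clk=0 s1=1 s3=0 s2=0 s4=1
t2.Δ0 s0=1 clk=0 s1=1 s3=0 s2=0 s4=1
t2.Δ1 s0=1 clk=1 s1=1 s3=0 s2=0 s4=1
t2.Δ2 s0=1 clk=1 s1=1 s3=0 s2=0 s4=0
t2.Δ3 s0=1 clk=1 s1=1 s3=1 s2=0 s4=0
t3.Δ0 s0=1 clk=1 s1=1 s3=1 s2=0 s4=0
t3.Δ1 s0=1 clk=0 s1=1 s3=1 s2=0 s4=0
t4.Δ0 s0=1 clk=0 s1=1 s3=1 s2=0 s4=0
t4.Δ1 s0=1 clk=1 s1=1 s3=1 s2=0 s4=0
t4.Δ2 s0=1 clk=1 s1=1 s3=1 s2=0 s4=1
t4.Δ3 s0=1 clk=1 s1=1 s3=0 s2=0 s4=1
t5.Δ0 s0=1 clk=1 s1=1 s3=0 s2=0 s4=1
t5.Δ1 s0=1 clk=0 s1=1 s3=0 s2=0 s4=1
t6.Δ0 s0=1 clk=0 s1=1 s3=0 s2=0 s4=1
t6.Δ1 s0=1 clk=1 s1=1 s3=0 s2=0 s4=1
t6.Δ2 s0=1 clk=1 s1=1 s3=0 s2=0 s4=0
t6.Δ3 s0=1 clk=1 s1=1 s3=1 s2=0 s4=0
t7.Δ0 s0=1 clk=1 s1=1 s3=1 s2=0 s4=0
t7.Δ1 s0=1 clk=0 s1=1 s3=1 s2=0 s4=0
t8.Δ0 s0=1 clk=0 s1=1 s3=1 s2=0 s4=0
t8.Δ1 s0=1 clk=1 s1=1 s3=1 s2=0 s4=0
t8.Δ2 s0=1 clk=1 s1=1 s3=1 s2=0 s4=1
t8.Δ3 s0=1 clk=1 s1=1 s3=0 s2=0 s4=1
t9.Δ0 s0=1 clk=1 s1=1 s3=0 s2=0 s4=1
t9.Δ1 s0=1 clk=0 s1=1 s3=0 s2=0 s4=1
t10.Δ0 s0=1 clk=0 s1=1 s3=0 s2=0 s4=1
t10.Δ1 s0=1 clk=1 s1=1 s3=0 s2=0 s4=1
t10.Δ2 s0=1 clk=1 s1=1 s3=0 s2=0 s4=0
t10.Δ3 s0=1 clk=1 s1=1 s3=1 s2=0 s4=0
t11.Δ0 s0=1 clk=1 s1=1 s3=1 s2=0 s4=0
t11.Δ1 s0=1 clk=0 s1=1 s3=1 s2=0 s4=0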